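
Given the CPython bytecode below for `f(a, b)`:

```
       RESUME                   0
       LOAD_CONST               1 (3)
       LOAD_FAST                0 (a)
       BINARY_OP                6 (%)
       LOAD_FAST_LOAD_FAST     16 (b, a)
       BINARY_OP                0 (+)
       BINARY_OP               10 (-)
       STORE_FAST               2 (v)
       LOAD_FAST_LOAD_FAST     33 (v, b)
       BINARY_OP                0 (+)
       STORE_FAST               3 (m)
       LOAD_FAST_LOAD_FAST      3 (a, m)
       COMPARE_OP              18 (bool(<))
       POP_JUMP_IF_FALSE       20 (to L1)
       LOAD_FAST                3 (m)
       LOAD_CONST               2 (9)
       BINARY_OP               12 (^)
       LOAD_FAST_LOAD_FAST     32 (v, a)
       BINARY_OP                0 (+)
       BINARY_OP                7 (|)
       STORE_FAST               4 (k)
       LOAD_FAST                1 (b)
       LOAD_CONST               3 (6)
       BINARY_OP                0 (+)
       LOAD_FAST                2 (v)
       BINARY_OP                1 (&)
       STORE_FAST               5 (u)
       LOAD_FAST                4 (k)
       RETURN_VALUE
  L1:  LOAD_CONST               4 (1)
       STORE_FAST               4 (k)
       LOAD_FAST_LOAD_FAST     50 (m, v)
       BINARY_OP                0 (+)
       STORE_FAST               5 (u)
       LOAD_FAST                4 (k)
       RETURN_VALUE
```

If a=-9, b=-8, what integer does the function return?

10

LOAD_CONST → push 3. Stack: [3]
LOAD_FAST a → push -9. Stack: [3, -9]
BINARY_OP % → 3 % -9 = -6. Stack: [-6]
LOAD_FAST_LOAD_FAST b,a → push -8,-9. Stack: [-6, -8, -9]
BINARY_OP + → -8 + -9 = -17. Stack: [-6, -17]
BINARY_OP - → -6 - -17 = 11. Stack: [11]
STORE_FAST v → v=11. Stack: []
LOAD_FAST_LOAD_FAST v,b → push 11,-8. Stack: [11, -8]
BINARY_OP + → 11 + -8 = 3. Stack: [3]
STORE_FAST m → m=3. Stack: []
LOAD_FAST_LOAD_FAST a,m → push -9,3. Stack: [-9, 3]
COMPARE_OP bool(<) → -9 vs 3 = True. Stack: [True]
POP_JUMP_IF_FALSE → pop True; no jump. Stack: []
LOAD_FAST m → push 3. Stack: [3]
LOAD_CONST → push 9. Stack: [3, 9]
BINARY_OP ^ → 3 ^ 9 = 10. Stack: [10]
LOAD_FAST_LOAD_FAST v,a → push 11,-9. Stack: [10, 11, -9]
BINARY_OP + → 11 + -9 = 2. Stack: [10, 2]
BINARY_OP | → 10 | 2 = 10. Stack: [10]
STORE_FAST k → k=10. Stack: []
LOAD_FAST b → push -8. Stack: [-8]
LOAD_CONST → push 6. Stack: [-8, 6]
BINARY_OP + → -8 + 6 = -2. Stack: [-2]
LOAD_FAST v → push 11. Stack: [-2, 11]
BINARY_OP & → -2 & 11 = 10. Stack: [10]
STORE_FAST u → u=10. Stack: []
LOAD_FAST k → push 10. Stack: [10]
RETURN_VALUE → return 10.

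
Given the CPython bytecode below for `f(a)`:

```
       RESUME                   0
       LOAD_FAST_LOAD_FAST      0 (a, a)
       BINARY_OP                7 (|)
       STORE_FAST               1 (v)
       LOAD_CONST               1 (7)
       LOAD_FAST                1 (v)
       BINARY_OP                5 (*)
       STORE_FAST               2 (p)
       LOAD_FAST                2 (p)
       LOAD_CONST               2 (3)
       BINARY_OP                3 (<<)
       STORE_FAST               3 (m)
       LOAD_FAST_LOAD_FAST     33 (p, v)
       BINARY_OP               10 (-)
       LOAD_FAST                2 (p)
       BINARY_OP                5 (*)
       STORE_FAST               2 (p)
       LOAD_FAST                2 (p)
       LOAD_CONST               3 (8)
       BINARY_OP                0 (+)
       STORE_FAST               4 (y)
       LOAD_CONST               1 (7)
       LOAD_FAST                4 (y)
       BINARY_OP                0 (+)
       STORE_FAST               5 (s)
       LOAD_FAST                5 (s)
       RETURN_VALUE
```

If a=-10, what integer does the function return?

LOAD_FAST_LOAD_FAST a,a → push -10,-10. Stack: [-10, -10]
BINARY_OP | → -10 | -10 = -10. Stack: [-10]
STORE_FAST v → v=-10. Stack: []
LOAD_CONST → push 7. Stack: [7]
LOAD_FAST v → push -10. Stack: [7, -10]
BINARY_OP * → 7 * -10 = -70. Stack: [-70]
STORE_FAST p → p=-70. Stack: []
LOAD_FAST p → push -70. Stack: [-70]
LOAD_CONST → push 3. Stack: [-70, 3]
BINARY_OP << → -70 << 3 = -560. Stack: [-560]
STORE_FAST m → m=-560. Stack: []
LOAD_FAST_LOAD_FAST p,v → push -70,-10. Stack: [-70, -10]
BINARY_OP - → -70 - -10 = -60. Stack: [-60]
LOAD_FAST p → push -70. Stack: [-60, -70]
BINARY_OP * → -60 * -70 = 4200. Stack: [4200]
STORE_FAST p → p=4200. Stack: []
LOAD_FAST p → push 4200. Stack: [4200]
LOAD_CONST → push 8. Stack: [4200, 8]
BINARY_OP + → 4200 + 8 = 4208. Stack: [4208]
STORE_FAST y → y=4208. Stack: []
LOAD_CONST → push 7. Stack: [7]
LOAD_FAST y → push 4208. Stack: [7, 4208]
BINARY_OP + → 7 + 4208 = 4215. Stack: [4215]
STORE_FAST s → s=4215. Stack: []
LOAD_FAST s → push 4215. Stack: [4215]
RETURN_VALUE → return 4215.

4215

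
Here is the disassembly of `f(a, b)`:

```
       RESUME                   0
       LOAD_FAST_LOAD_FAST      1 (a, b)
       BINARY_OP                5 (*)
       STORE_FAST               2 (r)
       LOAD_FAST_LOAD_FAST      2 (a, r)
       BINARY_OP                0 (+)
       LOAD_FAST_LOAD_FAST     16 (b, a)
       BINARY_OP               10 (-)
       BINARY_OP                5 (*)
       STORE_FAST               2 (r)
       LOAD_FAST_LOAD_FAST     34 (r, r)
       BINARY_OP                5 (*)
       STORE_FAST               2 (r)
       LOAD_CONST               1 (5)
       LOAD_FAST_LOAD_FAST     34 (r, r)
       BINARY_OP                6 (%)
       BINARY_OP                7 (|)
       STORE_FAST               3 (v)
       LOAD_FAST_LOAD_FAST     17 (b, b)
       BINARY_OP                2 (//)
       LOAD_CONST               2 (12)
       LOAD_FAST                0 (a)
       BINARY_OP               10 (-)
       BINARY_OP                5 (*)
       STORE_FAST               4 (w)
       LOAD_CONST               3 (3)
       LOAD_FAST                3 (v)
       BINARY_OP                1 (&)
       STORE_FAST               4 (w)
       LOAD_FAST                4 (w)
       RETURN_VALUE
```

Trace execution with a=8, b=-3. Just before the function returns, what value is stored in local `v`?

5

LOAD_FAST_LOAD_FAST a,b → push 8,-3. Stack: [8, -3]
BINARY_OP * → 8 * -3 = -24. Stack: [-24]
STORE_FAST r → r=-24. Stack: []
LOAD_FAST_LOAD_FAST a,r → push 8,-24. Stack: [8, -24]
BINARY_OP + → 8 + -24 = -16. Stack: [-16]
LOAD_FAST_LOAD_FAST b,a → push -3,8. Stack: [-16, -3, 8]
BINARY_OP - → -3 - 8 = -11. Stack: [-16, -11]
BINARY_OP * → -16 * -11 = 176. Stack: [176]
STORE_FAST r → r=176. Stack: []
LOAD_FAST_LOAD_FAST r,r → push 176,176. Stack: [176, 176]
BINARY_OP * → 176 * 176 = 30976. Stack: [30976]
STORE_FAST r → r=30976. Stack: []
LOAD_CONST → push 5. Stack: [5]
LOAD_FAST_LOAD_FAST r,r → push 30976,30976. Stack: [5, 30976, 30976]
BINARY_OP % → 30976 % 30976 = 0. Stack: [5, 0]
BINARY_OP | → 5 | 0 = 5. Stack: [5]
STORE_FAST v → v=5. Stack: []
LOAD_FAST_LOAD_FAST b,b → push -3,-3. Stack: [-3, -3]
BINARY_OP // → -3 // -3 = 1. Stack: [1]
LOAD_CONST → push 12. Stack: [1, 12]
LOAD_FAST a → push 8. Stack: [1, 12, 8]
BINARY_OP - → 12 - 8 = 4. Stack: [1, 4]
BINARY_OP * → 1 * 4 = 4. Stack: [4]
STORE_FAST w → w=4. Stack: []
LOAD_CONST → push 3. Stack: [3]
LOAD_FAST v → push 5. Stack: [3, 5]
BINARY_OP & → 3 & 5 = 1. Stack: [1]
STORE_FAST w → w=1. Stack: []
LOAD_FAST w → push 1. Stack: [1]
RETURN_VALUE → return 1.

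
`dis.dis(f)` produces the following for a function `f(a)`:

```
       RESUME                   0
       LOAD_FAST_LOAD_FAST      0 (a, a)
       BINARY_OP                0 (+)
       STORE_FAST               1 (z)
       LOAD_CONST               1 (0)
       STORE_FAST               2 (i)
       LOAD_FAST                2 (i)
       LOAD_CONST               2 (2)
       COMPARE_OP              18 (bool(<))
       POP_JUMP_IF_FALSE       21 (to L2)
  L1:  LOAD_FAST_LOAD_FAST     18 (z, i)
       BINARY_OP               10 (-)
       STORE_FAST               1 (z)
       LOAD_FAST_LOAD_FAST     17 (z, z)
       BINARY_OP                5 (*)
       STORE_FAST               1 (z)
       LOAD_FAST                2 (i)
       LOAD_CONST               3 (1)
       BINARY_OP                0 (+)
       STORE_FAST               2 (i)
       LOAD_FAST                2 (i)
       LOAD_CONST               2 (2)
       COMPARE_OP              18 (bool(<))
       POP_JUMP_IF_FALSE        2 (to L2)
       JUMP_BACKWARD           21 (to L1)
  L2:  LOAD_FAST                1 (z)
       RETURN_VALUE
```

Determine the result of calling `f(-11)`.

LOAD_FAST_LOAD_FAST a,a → push -11,-11. Stack: [-11, -11]
BINARY_OP + → -11 + -11 = -22. Stack: [-22]
STORE_FAST z → z=-22. Stack: []
LOAD_CONST → push 0. Stack: [0]
STORE_FAST i → i=0. Stack: []
LOAD_FAST i → push 0. Stack: [0]
LOAD_CONST → push 2. Stack: [0, 2]
COMPARE_OP bool(<) → 0 vs 2 = True. Stack: [True]
POP_JUMP_IF_FALSE → pop True; no jump. Stack: []
LOAD_FAST_LOAD_FAST z,i → push -22,0. Stack: [-22, 0]
BINARY_OP - → -22 - 0 = -22. Stack: [-22]
STORE_FAST z → z=-22. Stack: []
LOAD_FAST_LOAD_FAST z,z → push -22,-22. Stack: [-22, -22]
BINARY_OP * → -22 * -22 = 484. Stack: [484]
STORE_FAST z → z=484. Stack: []
LOAD_FAST i → push 0. Stack: [0]
LOAD_CONST → push 1. Stack: [0, 1]
BINARY_OP + → 0 + 1 = 1. Stack: [1]
STORE_FAST i → i=1. Stack: []
LOAD_FAST i → push 1. Stack: [1]
LOAD_CONST → push 2. Stack: [1, 2]
COMPARE_OP bool(<) → 1 vs 2 = True. Stack: [True]
POP_JUMP_IF_FALSE → pop True; no jump. Stack: []
LOAD_FAST_LOAD_FAST z,i → push 484,1. Stack: [484, 1]
BINARY_OP - → 484 - 1 = 483. Stack: [483]
STORE_FAST z → z=483. Stack: []
LOAD_FAST_LOAD_FAST z,z → push 483,483. Stack: [483, 483]
BINARY_OP * → 483 * 483 = 233289. Stack: [233289]
STORE_FAST z → z=233289. Stack: []
LOAD_FAST i → push 1. Stack: [1]
LOAD_CONST → push 1. Stack: [1, 1]
BINARY_OP + → 1 + 1 = 2. Stack: [2]
STORE_FAST i → i=2. Stack: []
LOAD_FAST i → push 2. Stack: [2]
LOAD_CONST → push 2. Stack: [2, 2]
COMPARE_OP bool(<) → 2 vs 2 = False. Stack: [False]
POP_JUMP_IF_FALSE → pop False; jump. Stack: []
LOAD_FAST z → push 233289. Stack: [233289]
RETURN_VALUE → return 233289.

233289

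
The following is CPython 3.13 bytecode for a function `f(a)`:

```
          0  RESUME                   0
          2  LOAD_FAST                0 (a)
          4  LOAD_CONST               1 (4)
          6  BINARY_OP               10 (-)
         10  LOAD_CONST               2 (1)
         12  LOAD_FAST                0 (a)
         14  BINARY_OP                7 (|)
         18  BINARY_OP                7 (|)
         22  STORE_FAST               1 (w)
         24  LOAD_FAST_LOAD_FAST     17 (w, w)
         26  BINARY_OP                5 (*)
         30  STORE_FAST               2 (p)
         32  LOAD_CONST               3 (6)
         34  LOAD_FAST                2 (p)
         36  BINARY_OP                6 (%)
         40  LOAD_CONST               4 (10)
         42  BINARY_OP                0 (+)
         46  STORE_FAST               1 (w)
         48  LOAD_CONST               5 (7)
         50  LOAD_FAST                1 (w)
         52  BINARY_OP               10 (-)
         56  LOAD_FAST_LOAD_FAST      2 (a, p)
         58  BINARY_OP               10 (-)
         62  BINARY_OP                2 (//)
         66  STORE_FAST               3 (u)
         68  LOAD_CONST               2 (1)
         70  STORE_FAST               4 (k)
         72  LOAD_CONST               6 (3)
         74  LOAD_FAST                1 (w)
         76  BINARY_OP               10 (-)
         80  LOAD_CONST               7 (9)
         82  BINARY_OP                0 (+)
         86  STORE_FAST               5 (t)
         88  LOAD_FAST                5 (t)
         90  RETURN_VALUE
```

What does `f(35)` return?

-4

LOAD_FAST a → push 35. Stack: [35]
LOAD_CONST → push 4. Stack: [35, 4]
BINARY_OP - → 35 - 4 = 31. Stack: [31]
LOAD_CONST → push 1. Stack: [31, 1]
LOAD_FAST a → push 35. Stack: [31, 1, 35]
BINARY_OP | → 1 | 35 = 35. Stack: [31, 35]
BINARY_OP | → 31 | 35 = 63. Stack: [63]
STORE_FAST w → w=63. Stack: []
LOAD_FAST_LOAD_FAST w,w → push 63,63. Stack: [63, 63]
BINARY_OP * → 63 * 63 = 3969. Stack: [3969]
STORE_FAST p → p=3969. Stack: []
LOAD_CONST → push 6. Stack: [6]
LOAD_FAST p → push 3969. Stack: [6, 3969]
BINARY_OP % → 6 % 3969 = 6. Stack: [6]
LOAD_CONST → push 10. Stack: [6, 10]
BINARY_OP + → 6 + 10 = 16. Stack: [16]
STORE_FAST w → w=16. Stack: []
LOAD_CONST → push 7. Stack: [7]
LOAD_FAST w → push 16. Stack: [7, 16]
BINARY_OP - → 7 - 16 = -9. Stack: [-9]
LOAD_FAST_LOAD_FAST a,p → push 35,3969. Stack: [-9, 35, 3969]
BINARY_OP - → 35 - 3969 = -3934. Stack: [-9, -3934]
BINARY_OP // → -9 // -3934 = 0. Stack: [0]
STORE_FAST u → u=0. Stack: []
LOAD_CONST → push 1. Stack: [1]
STORE_FAST k → k=1. Stack: []
LOAD_CONST → push 3. Stack: [3]
LOAD_FAST w → push 16. Stack: [3, 16]
BINARY_OP - → 3 - 16 = -13. Stack: [-13]
LOAD_CONST → push 9. Stack: [-13, 9]
BINARY_OP + → -13 + 9 = -4. Stack: [-4]
STORE_FAST t → t=-4. Stack: []
LOAD_FAST t → push -4. Stack: [-4]
RETURN_VALUE → return -4.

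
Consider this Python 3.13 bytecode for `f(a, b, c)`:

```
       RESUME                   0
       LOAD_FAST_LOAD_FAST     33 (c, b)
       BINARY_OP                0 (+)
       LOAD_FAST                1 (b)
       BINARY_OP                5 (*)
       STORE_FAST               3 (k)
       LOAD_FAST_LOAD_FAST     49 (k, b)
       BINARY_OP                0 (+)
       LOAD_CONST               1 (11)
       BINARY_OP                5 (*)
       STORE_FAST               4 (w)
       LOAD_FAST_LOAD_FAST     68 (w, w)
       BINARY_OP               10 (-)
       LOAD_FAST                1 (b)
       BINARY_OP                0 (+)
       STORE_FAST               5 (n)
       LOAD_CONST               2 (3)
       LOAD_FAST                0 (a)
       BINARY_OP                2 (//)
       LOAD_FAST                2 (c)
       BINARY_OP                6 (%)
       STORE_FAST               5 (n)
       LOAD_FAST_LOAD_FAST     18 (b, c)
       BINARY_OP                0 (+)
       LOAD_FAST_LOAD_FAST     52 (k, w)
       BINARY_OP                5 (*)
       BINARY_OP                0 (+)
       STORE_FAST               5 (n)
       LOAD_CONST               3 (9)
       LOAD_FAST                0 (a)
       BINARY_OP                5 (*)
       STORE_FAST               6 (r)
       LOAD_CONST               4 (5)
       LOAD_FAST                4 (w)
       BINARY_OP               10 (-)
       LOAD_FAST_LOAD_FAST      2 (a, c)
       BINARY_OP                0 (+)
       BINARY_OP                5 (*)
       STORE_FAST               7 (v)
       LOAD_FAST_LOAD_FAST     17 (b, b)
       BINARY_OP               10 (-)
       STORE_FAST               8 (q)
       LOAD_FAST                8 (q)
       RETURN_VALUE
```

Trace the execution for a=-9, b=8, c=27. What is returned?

0

LOAD_FAST_LOAD_FAST c,b → push 27,8. Stack: [27, 8]
BINARY_OP + → 27 + 8 = 35. Stack: [35]
LOAD_FAST b → push 8. Stack: [35, 8]
BINARY_OP * → 35 * 8 = 280. Stack: [280]
STORE_FAST k → k=280. Stack: []
LOAD_FAST_LOAD_FAST k,b → push 280,8. Stack: [280, 8]
BINARY_OP + → 280 + 8 = 288. Stack: [288]
LOAD_CONST → push 11. Stack: [288, 11]
BINARY_OP * → 288 * 11 = 3168. Stack: [3168]
STORE_FAST w → w=3168. Stack: []
LOAD_FAST_LOAD_FAST w,w → push 3168,3168. Stack: [3168, 3168]
BINARY_OP - → 3168 - 3168 = 0. Stack: [0]
LOAD_FAST b → push 8. Stack: [0, 8]
BINARY_OP + → 0 + 8 = 8. Stack: [8]
STORE_FAST n → n=8. Stack: []
LOAD_CONST → push 3. Stack: [3]
LOAD_FAST a → push -9. Stack: [3, -9]
BINARY_OP // → 3 // -9 = -1. Stack: [-1]
LOAD_FAST c → push 27. Stack: [-1, 27]
BINARY_OP % → -1 % 27 = 26. Stack: [26]
STORE_FAST n → n=26. Stack: []
LOAD_FAST_LOAD_FAST b,c → push 8,27. Stack: [8, 27]
BINARY_OP + → 8 + 27 = 35. Stack: [35]
LOAD_FAST_LOAD_FAST k,w → push 280,3168. Stack: [35, 280, 3168]
BINARY_OP * → 280 * 3168 = 887040. Stack: [35, 887040]
BINARY_OP + → 35 + 887040 = 887075. Stack: [887075]
STORE_FAST n → n=887075. Stack: []
LOAD_CONST → push 9. Stack: [9]
LOAD_FAST a → push -9. Stack: [9, -9]
BINARY_OP * → 9 * -9 = -81. Stack: [-81]
STORE_FAST r → r=-81. Stack: []
LOAD_CONST → push 5. Stack: [5]
LOAD_FAST w → push 3168. Stack: [5, 3168]
BINARY_OP - → 5 - 3168 = -3163. Stack: [-3163]
LOAD_FAST_LOAD_FAST a,c → push -9,27. Stack: [-3163, -9, 27]
BINARY_OP + → -9 + 27 = 18. Stack: [-3163, 18]
BINARY_OP * → -3163 * 18 = -56934. Stack: [-56934]
STORE_FAST v → v=-56934. Stack: []
LOAD_FAST_LOAD_FAST b,b → push 8,8. Stack: [8, 8]
BINARY_OP - → 8 - 8 = 0. Stack: [0]
STORE_FAST q → q=0. Stack: []
LOAD_FAST q → push 0. Stack: [0]
RETURN_VALUE → return 0.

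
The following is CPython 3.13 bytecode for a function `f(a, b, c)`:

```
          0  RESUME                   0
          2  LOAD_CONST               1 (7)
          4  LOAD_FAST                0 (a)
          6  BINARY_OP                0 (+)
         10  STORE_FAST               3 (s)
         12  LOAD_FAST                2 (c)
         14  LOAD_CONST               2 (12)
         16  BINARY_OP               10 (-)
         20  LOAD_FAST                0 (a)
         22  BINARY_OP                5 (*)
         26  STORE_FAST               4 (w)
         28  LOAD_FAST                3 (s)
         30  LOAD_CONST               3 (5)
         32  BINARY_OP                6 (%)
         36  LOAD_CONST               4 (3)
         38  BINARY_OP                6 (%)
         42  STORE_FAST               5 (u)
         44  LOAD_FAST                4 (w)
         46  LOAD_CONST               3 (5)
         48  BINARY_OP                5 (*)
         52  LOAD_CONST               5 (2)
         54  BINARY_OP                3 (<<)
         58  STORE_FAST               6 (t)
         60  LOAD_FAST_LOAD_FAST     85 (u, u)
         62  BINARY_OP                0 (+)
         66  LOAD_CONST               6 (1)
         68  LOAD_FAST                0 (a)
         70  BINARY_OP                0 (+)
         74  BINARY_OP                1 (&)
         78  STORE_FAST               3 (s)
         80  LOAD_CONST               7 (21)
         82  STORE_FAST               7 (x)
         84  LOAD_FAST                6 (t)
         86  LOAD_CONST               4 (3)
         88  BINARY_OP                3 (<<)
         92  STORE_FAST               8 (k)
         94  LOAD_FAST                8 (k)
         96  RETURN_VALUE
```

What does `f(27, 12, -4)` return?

LOAD_CONST → push 7. Stack: [7]
LOAD_FAST a → push 27. Stack: [7, 27]
BINARY_OP + → 7 + 27 = 34. Stack: [34]
STORE_FAST s → s=34. Stack: []
LOAD_FAST c → push -4. Stack: [-4]
LOAD_CONST → push 12. Stack: [-4, 12]
BINARY_OP - → -4 - 12 = -16. Stack: [-16]
LOAD_FAST a → push 27. Stack: [-16, 27]
BINARY_OP * → -16 * 27 = -432. Stack: [-432]
STORE_FAST w → w=-432. Stack: []
LOAD_FAST s → push 34. Stack: [34]
LOAD_CONST → push 5. Stack: [34, 5]
BINARY_OP % → 34 % 5 = 4. Stack: [4]
LOAD_CONST → push 3. Stack: [4, 3]
BINARY_OP % → 4 % 3 = 1. Stack: [1]
STORE_FAST u → u=1. Stack: []
LOAD_FAST w → push -432. Stack: [-432]
LOAD_CONST → push 5. Stack: [-432, 5]
BINARY_OP * → -432 * 5 = -2160. Stack: [-2160]
LOAD_CONST → push 2. Stack: [-2160, 2]
BINARY_OP << → -2160 << 2 = -8640. Stack: [-8640]
STORE_FAST t → t=-8640. Stack: []
LOAD_FAST_LOAD_FAST u,u → push 1,1. Stack: [1, 1]
BINARY_OP + → 1 + 1 = 2. Stack: [2]
LOAD_CONST → push 1. Stack: [2, 1]
LOAD_FAST a → push 27. Stack: [2, 1, 27]
BINARY_OP + → 1 + 27 = 28. Stack: [2, 28]
BINARY_OP & → 2 & 28 = 0. Stack: [0]
STORE_FAST s → s=0. Stack: []
LOAD_CONST → push 21. Stack: [21]
STORE_FAST x → x=21. Stack: []
LOAD_FAST t → push -8640. Stack: [-8640]
LOAD_CONST → push 3. Stack: [-8640, 3]
BINARY_OP << → -8640 << 3 = -69120. Stack: [-69120]
STORE_FAST k → k=-69120. Stack: []
LOAD_FAST k → push -69120. Stack: [-69120]
RETURN_VALUE → return -69120.

-69120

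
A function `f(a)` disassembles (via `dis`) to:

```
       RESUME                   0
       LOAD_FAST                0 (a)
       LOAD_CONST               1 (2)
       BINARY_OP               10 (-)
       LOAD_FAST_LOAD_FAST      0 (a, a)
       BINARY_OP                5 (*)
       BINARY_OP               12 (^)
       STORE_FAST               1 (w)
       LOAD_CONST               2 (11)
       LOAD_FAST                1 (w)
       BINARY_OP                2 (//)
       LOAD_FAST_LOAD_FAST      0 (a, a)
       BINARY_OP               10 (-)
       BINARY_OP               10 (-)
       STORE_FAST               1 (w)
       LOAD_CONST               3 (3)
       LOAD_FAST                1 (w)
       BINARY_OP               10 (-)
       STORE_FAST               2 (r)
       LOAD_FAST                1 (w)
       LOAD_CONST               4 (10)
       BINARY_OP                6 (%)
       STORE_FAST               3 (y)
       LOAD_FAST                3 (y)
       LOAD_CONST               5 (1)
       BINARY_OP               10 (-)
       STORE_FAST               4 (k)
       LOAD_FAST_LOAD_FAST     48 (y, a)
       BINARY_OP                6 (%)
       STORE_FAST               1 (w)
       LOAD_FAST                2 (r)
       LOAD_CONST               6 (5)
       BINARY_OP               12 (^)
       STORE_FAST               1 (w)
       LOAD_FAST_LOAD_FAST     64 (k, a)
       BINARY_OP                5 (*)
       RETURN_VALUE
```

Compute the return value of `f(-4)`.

-32

LOAD_FAST a → push -4. Stack: [-4]
LOAD_CONST → push 2. Stack: [-4, 2]
BINARY_OP - → -4 - 2 = -6. Stack: [-6]
LOAD_FAST_LOAD_FAST a,a → push -4,-4. Stack: [-6, -4, -4]
BINARY_OP * → -4 * -4 = 16. Stack: [-6, 16]
BINARY_OP ^ → -6 ^ 16 = -22. Stack: [-22]
STORE_FAST w → w=-22. Stack: []
LOAD_CONST → push 11. Stack: [11]
LOAD_FAST w → push -22. Stack: [11, -22]
BINARY_OP // → 11 // -22 = -1. Stack: [-1]
LOAD_FAST_LOAD_FAST a,a → push -4,-4. Stack: [-1, -4, -4]
BINARY_OP - → -4 - -4 = 0. Stack: [-1, 0]
BINARY_OP - → -1 - 0 = -1. Stack: [-1]
STORE_FAST w → w=-1. Stack: []
LOAD_CONST → push 3. Stack: [3]
LOAD_FAST w → push -1. Stack: [3, -1]
BINARY_OP - → 3 - -1 = 4. Stack: [4]
STORE_FAST r → r=4. Stack: []
LOAD_FAST w → push -1. Stack: [-1]
LOAD_CONST → push 10. Stack: [-1, 10]
BINARY_OP % → -1 % 10 = 9. Stack: [9]
STORE_FAST y → y=9. Stack: []
LOAD_FAST y → push 9. Stack: [9]
LOAD_CONST → push 1. Stack: [9, 1]
BINARY_OP - → 9 - 1 = 8. Stack: [8]
STORE_FAST k → k=8. Stack: []
LOAD_FAST_LOAD_FAST y,a → push 9,-4. Stack: [9, -4]
BINARY_OP % → 9 % -4 = -3. Stack: [-3]
STORE_FAST w → w=-3. Stack: []
LOAD_FAST r → push 4. Stack: [4]
LOAD_CONST → push 5. Stack: [4, 5]
BINARY_OP ^ → 4 ^ 5 = 1. Stack: [1]
STORE_FAST w → w=1. Stack: []
LOAD_FAST_LOAD_FAST k,a → push 8,-4. Stack: [8, -4]
BINARY_OP * → 8 * -4 = -32. Stack: [-32]
RETURN_VALUE → return -32.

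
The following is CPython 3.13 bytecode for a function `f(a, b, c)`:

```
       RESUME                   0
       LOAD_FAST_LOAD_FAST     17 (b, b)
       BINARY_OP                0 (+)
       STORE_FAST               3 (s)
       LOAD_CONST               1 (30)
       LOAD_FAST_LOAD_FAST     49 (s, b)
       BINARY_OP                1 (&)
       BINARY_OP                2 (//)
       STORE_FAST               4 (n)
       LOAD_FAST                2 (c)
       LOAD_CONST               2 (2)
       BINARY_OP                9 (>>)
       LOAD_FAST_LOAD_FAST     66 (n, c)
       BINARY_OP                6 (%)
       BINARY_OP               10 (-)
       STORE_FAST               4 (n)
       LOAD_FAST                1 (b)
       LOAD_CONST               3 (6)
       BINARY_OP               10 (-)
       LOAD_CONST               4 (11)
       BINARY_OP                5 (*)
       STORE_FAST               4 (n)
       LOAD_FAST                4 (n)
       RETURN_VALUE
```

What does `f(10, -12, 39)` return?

-198

LOAD_FAST_LOAD_FAST b,b → push -12,-12. Stack: [-12, -12]
BINARY_OP + → -12 + -12 = -24. Stack: [-24]
STORE_FAST s → s=-24. Stack: []
LOAD_CONST → push 30. Stack: [30]
LOAD_FAST_LOAD_FAST s,b → push -24,-12. Stack: [30, -24, -12]
BINARY_OP & → -24 & -12 = -32. Stack: [30, -32]
BINARY_OP // → 30 // -32 = -1. Stack: [-1]
STORE_FAST n → n=-1. Stack: []
LOAD_FAST c → push 39. Stack: [39]
LOAD_CONST → push 2. Stack: [39, 2]
BINARY_OP >> → 39 >> 2 = 9. Stack: [9]
LOAD_FAST_LOAD_FAST n,c → push -1,39. Stack: [9, -1, 39]
BINARY_OP % → -1 % 39 = 38. Stack: [9, 38]
BINARY_OP - → 9 - 38 = -29. Stack: [-29]
STORE_FAST n → n=-29. Stack: []
LOAD_FAST b → push -12. Stack: [-12]
LOAD_CONST → push 6. Stack: [-12, 6]
BINARY_OP - → -12 - 6 = -18. Stack: [-18]
LOAD_CONST → push 11. Stack: [-18, 11]
BINARY_OP * → -18 * 11 = -198. Stack: [-198]
STORE_FAST n → n=-198. Stack: []
LOAD_FAST n → push -198. Stack: [-198]
RETURN_VALUE → return -198.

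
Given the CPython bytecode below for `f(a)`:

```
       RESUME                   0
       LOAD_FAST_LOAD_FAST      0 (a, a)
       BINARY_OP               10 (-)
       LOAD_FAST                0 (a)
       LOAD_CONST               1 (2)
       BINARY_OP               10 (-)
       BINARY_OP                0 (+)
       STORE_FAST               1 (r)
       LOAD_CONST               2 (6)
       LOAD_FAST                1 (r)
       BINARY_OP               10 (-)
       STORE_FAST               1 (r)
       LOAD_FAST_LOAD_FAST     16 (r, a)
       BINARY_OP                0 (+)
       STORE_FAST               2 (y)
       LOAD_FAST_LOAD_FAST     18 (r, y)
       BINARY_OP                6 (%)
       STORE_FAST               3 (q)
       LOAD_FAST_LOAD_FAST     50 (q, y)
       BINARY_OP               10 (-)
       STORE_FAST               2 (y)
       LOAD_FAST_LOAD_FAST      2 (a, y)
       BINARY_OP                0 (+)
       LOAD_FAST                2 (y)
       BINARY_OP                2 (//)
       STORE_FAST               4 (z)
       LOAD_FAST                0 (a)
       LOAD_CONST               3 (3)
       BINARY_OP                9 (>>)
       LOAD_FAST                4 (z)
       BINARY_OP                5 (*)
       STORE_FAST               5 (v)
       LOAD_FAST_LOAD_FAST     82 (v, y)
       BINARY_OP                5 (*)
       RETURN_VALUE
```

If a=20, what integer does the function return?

32

LOAD_FAST_LOAD_FAST a,a → push 20,20. Stack: [20, 20]
BINARY_OP - → 20 - 20 = 0. Stack: [0]
LOAD_FAST a → push 20. Stack: [0, 20]
LOAD_CONST → push 2. Stack: [0, 20, 2]
BINARY_OP - → 20 - 2 = 18. Stack: [0, 18]
BINARY_OP + → 0 + 18 = 18. Stack: [18]
STORE_FAST r → r=18. Stack: []
LOAD_CONST → push 6. Stack: [6]
LOAD_FAST r → push 18. Stack: [6, 18]
BINARY_OP - → 6 - 18 = -12. Stack: [-12]
STORE_FAST r → r=-12. Stack: []
LOAD_FAST_LOAD_FAST r,a → push -12,20. Stack: [-12, 20]
BINARY_OP + → -12 + 20 = 8. Stack: [8]
STORE_FAST y → y=8. Stack: []
LOAD_FAST_LOAD_FAST r,y → push -12,8. Stack: [-12, 8]
BINARY_OP % → -12 % 8 = 4. Stack: [4]
STORE_FAST q → q=4. Stack: []
LOAD_FAST_LOAD_FAST q,y → push 4,8. Stack: [4, 8]
BINARY_OP - → 4 - 8 = -4. Stack: [-4]
STORE_FAST y → y=-4. Stack: []
LOAD_FAST_LOAD_FAST a,y → push 20,-4. Stack: [20, -4]
BINARY_OP + → 20 + -4 = 16. Stack: [16]
LOAD_FAST y → push -4. Stack: [16, -4]
BINARY_OP // → 16 // -4 = -4. Stack: [-4]
STORE_FAST z → z=-4. Stack: []
LOAD_FAST a → push 20. Stack: [20]
LOAD_CONST → push 3. Stack: [20, 3]
BINARY_OP >> → 20 >> 3 = 2. Stack: [2]
LOAD_FAST z → push -4. Stack: [2, -4]
BINARY_OP * → 2 * -4 = -8. Stack: [-8]
STORE_FAST v → v=-8. Stack: []
LOAD_FAST_LOAD_FAST v,y → push -8,-4. Stack: [-8, -4]
BINARY_OP * → -8 * -4 = 32. Stack: [32]
RETURN_VALUE → return 32.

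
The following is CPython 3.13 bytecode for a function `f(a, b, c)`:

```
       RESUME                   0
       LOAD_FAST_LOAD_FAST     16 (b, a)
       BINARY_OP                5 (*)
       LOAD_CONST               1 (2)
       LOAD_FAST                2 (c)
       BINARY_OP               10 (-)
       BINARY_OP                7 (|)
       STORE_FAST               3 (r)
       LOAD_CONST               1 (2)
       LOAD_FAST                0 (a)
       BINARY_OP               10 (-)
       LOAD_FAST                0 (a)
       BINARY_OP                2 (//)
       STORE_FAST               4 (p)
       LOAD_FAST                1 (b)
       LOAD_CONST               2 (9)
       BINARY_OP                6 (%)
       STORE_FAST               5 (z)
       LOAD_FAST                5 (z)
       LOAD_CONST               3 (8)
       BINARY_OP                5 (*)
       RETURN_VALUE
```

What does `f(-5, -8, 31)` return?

LOAD_FAST_LOAD_FAST b,a → push -8,-5. Stack: [-8, -5]
BINARY_OP * → -8 * -5 = 40. Stack: [40]
LOAD_CONST → push 2. Stack: [40, 2]
LOAD_FAST c → push 31. Stack: [40, 2, 31]
BINARY_OP - → 2 - 31 = -29. Stack: [40, -29]
BINARY_OP | → 40 | -29 = -21. Stack: [-21]
STORE_FAST r → r=-21. Stack: []
LOAD_CONST → push 2. Stack: [2]
LOAD_FAST a → push -5. Stack: [2, -5]
BINARY_OP - → 2 - -5 = 7. Stack: [7]
LOAD_FAST a → push -5. Stack: [7, -5]
BINARY_OP // → 7 // -5 = -2. Stack: [-2]
STORE_FAST p → p=-2. Stack: []
LOAD_FAST b → push -8. Stack: [-8]
LOAD_CONST → push 9. Stack: [-8, 9]
BINARY_OP % → -8 % 9 = 1. Stack: [1]
STORE_FAST z → z=1. Stack: []
LOAD_FAST z → push 1. Stack: [1]
LOAD_CONST → push 8. Stack: [1, 8]
BINARY_OP * → 1 * 8 = 8. Stack: [8]
RETURN_VALUE → return 8.

8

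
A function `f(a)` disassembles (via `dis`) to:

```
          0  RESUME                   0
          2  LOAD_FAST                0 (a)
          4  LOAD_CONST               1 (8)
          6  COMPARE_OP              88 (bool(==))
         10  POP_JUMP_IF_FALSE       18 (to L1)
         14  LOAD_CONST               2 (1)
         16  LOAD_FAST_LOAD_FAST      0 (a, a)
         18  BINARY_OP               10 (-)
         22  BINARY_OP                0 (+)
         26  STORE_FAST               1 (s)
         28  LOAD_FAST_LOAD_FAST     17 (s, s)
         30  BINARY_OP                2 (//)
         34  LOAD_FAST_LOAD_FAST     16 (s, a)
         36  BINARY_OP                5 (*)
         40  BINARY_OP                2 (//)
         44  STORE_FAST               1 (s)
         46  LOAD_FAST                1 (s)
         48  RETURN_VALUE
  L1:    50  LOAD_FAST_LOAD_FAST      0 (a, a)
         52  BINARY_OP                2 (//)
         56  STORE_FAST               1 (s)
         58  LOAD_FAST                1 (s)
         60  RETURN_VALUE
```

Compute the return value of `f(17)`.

1

LOAD_FAST a → push 17. Stack: [17]
LOAD_CONST → push 8. Stack: [17, 8]
COMPARE_OP bool(==) → 17 vs 8 = False. Stack: [False]
POP_JUMP_IF_FALSE → pop False; jump. Stack: []
LOAD_FAST_LOAD_FAST a,a → push 17,17. Stack: [17, 17]
BINARY_OP // → 17 // 17 = 1. Stack: [1]
STORE_FAST s → s=1. Stack: []
LOAD_FAST s → push 1. Stack: [1]
RETURN_VALUE → return 1.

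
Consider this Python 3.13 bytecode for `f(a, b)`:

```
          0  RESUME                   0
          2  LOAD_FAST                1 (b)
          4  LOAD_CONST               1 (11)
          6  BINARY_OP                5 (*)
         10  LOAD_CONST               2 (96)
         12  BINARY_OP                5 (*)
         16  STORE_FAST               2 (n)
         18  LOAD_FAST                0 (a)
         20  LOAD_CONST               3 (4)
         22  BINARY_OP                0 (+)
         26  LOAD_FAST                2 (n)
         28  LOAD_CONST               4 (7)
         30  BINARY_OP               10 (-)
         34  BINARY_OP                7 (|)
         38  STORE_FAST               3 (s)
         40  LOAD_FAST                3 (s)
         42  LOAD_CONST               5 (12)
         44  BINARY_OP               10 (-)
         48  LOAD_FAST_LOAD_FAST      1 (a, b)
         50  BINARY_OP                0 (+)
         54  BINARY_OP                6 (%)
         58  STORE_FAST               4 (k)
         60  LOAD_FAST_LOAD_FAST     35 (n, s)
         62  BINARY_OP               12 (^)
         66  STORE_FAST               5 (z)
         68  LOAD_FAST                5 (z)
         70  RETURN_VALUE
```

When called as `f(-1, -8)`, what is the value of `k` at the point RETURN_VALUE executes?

LOAD_FAST b → push -8. Stack: [-8]
LOAD_CONST → push 11. Stack: [-8, 11]
BINARY_OP * → -8 * 11 = -88. Stack: [-88]
LOAD_CONST → push 96. Stack: [-88, 96]
BINARY_OP * → -88 * 96 = -8448. Stack: [-8448]
STORE_FAST n → n=-8448. Stack: []
LOAD_FAST a → push -1. Stack: [-1]
LOAD_CONST → push 4. Stack: [-1, 4]
BINARY_OP + → -1 + 4 = 3. Stack: [3]
LOAD_FAST n → push -8448. Stack: [3, -8448]
LOAD_CONST → push 7. Stack: [3, -8448, 7]
BINARY_OP - → -8448 - 7 = -8455. Stack: [3, -8455]
BINARY_OP | → 3 | -8455 = -8453. Stack: [-8453]
STORE_FAST s → s=-8453. Stack: []
LOAD_FAST s → push -8453. Stack: [-8453]
LOAD_CONST → push 12. Stack: [-8453, 12]
BINARY_OP - → -8453 - 12 = -8465. Stack: [-8465]
LOAD_FAST_LOAD_FAST a,b → push -1,-8. Stack: [-8465, -1, -8]
BINARY_OP + → -1 + -8 = -9. Stack: [-8465, -9]
BINARY_OP % → -8465 % -9 = -5. Stack: [-5]
STORE_FAST k → k=-5. Stack: []
LOAD_FAST_LOAD_FAST n,s → push -8448,-8453. Stack: [-8448, -8453]
BINARY_OP ^ → -8448 ^ -8453 = 507. Stack: [507]
STORE_FAST z → z=507. Stack: []
LOAD_FAST z → push 507. Stack: [507]
RETURN_VALUE → return 507.

-5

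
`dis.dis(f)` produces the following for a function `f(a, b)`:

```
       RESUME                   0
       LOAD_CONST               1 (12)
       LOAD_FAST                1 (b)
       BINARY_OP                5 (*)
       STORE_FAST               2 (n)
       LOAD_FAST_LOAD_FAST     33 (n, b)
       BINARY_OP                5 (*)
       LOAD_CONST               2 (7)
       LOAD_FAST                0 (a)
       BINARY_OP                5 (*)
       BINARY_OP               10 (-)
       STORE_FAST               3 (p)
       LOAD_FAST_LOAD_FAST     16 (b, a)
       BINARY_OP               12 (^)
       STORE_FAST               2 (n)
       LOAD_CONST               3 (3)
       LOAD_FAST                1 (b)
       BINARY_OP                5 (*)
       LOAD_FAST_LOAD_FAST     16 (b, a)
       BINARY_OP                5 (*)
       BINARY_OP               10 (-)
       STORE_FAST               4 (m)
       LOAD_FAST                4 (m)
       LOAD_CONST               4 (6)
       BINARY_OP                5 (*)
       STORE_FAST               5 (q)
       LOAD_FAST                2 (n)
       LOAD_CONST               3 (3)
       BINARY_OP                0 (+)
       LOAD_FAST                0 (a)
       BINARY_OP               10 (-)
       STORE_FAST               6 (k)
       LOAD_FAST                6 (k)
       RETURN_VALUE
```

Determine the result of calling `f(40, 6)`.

LOAD_CONST → push 12. Stack: [12]
LOAD_FAST b → push 6. Stack: [12, 6]
BINARY_OP * → 12 * 6 = 72. Stack: [72]
STORE_FAST n → n=72. Stack: []
LOAD_FAST_LOAD_FAST n,b → push 72,6. Stack: [72, 6]
BINARY_OP * → 72 * 6 = 432. Stack: [432]
LOAD_CONST → push 7. Stack: [432, 7]
LOAD_FAST a → push 40. Stack: [432, 7, 40]
BINARY_OP * → 7 * 40 = 280. Stack: [432, 280]
BINARY_OP - → 432 - 280 = 152. Stack: [152]
STORE_FAST p → p=152. Stack: []
LOAD_FAST_LOAD_FAST b,a → push 6,40. Stack: [6, 40]
BINARY_OP ^ → 6 ^ 40 = 46. Stack: [46]
STORE_FAST n → n=46. Stack: []
LOAD_CONST → push 3. Stack: [3]
LOAD_FAST b → push 6. Stack: [3, 6]
BINARY_OP * → 3 * 6 = 18. Stack: [18]
LOAD_FAST_LOAD_FAST b,a → push 6,40. Stack: [18, 6, 40]
BINARY_OP * → 6 * 40 = 240. Stack: [18, 240]
BINARY_OP - → 18 - 240 = -222. Stack: [-222]
STORE_FAST m → m=-222. Stack: []
LOAD_FAST m → push -222. Stack: [-222]
LOAD_CONST → push 6. Stack: [-222, 6]
BINARY_OP * → -222 * 6 = -1332. Stack: [-1332]
STORE_FAST q → q=-1332. Stack: []
LOAD_FAST n → push 46. Stack: [46]
LOAD_CONST → push 3. Stack: [46, 3]
BINARY_OP + → 46 + 3 = 49. Stack: [49]
LOAD_FAST a → push 40. Stack: [49, 40]
BINARY_OP - → 49 - 40 = 9. Stack: [9]
STORE_FAST k → k=9. Stack: []
LOAD_FAST k → push 9. Stack: [9]
RETURN_VALUE → return 9.

9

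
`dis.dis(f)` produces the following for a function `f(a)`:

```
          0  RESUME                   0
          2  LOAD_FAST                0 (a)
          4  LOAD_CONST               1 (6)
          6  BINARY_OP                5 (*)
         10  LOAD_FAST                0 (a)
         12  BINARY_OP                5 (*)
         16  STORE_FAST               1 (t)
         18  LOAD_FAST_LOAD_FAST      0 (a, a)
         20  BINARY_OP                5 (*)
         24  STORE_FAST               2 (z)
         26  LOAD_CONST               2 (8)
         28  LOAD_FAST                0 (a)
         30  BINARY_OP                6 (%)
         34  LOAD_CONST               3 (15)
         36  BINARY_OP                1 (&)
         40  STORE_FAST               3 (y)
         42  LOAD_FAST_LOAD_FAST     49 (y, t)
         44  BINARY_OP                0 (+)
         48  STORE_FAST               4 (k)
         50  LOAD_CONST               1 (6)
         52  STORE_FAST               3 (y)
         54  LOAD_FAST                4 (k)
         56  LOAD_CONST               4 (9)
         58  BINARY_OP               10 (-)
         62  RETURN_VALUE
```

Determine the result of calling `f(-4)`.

LOAD_FAST a → push -4. Stack: [-4]
LOAD_CONST → push 6. Stack: [-4, 6]
BINARY_OP * → -4 * 6 = -24. Stack: [-24]
LOAD_FAST a → push -4. Stack: [-24, -4]
BINARY_OP * → -24 * -4 = 96. Stack: [96]
STORE_FAST t → t=96. Stack: []
LOAD_FAST_LOAD_FAST a,a → push -4,-4. Stack: [-4, -4]
BINARY_OP * → -4 * -4 = 16. Stack: [16]
STORE_FAST z → z=16. Stack: []
LOAD_CONST → push 8. Stack: [8]
LOAD_FAST a → push -4. Stack: [8, -4]
BINARY_OP % → 8 % -4 = 0. Stack: [0]
LOAD_CONST → push 15. Stack: [0, 15]
BINARY_OP & → 0 & 15 = 0. Stack: [0]
STORE_FAST y → y=0. Stack: []
LOAD_FAST_LOAD_FAST y,t → push 0,96. Stack: [0, 96]
BINARY_OP + → 0 + 96 = 96. Stack: [96]
STORE_FAST k → k=96. Stack: []
LOAD_CONST → push 6. Stack: [6]
STORE_FAST y → y=6. Stack: []
LOAD_FAST k → push 96. Stack: [96]
LOAD_CONST → push 9. Stack: [96, 9]
BINARY_OP - → 96 - 9 = 87. Stack: [87]
RETURN_VALUE → return 87.

87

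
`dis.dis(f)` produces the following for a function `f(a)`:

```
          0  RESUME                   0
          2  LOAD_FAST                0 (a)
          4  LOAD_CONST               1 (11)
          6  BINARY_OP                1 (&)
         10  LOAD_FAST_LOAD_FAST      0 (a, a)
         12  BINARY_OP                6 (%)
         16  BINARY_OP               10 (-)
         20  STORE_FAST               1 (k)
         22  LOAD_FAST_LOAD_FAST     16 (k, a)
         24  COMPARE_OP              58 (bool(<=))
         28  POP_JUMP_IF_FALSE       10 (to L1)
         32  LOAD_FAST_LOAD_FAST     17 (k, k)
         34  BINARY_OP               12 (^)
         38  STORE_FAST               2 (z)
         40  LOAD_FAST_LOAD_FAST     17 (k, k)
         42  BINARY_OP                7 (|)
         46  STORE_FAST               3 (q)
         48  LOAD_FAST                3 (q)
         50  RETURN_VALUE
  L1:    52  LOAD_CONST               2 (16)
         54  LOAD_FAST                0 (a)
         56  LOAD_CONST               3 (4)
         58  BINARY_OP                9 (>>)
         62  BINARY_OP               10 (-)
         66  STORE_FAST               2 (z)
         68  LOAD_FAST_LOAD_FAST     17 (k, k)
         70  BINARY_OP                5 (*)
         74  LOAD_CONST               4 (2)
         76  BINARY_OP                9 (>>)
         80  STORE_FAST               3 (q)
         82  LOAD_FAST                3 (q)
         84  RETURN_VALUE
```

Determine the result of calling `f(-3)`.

20

LOAD_FAST a → push -3. Stack: [-3]
LOAD_CONST → push 11. Stack: [-3, 11]
BINARY_OP & → -3 & 11 = 9. Stack: [9]
LOAD_FAST_LOAD_FAST a,a → push -3,-3. Stack: [9, -3, -3]
BINARY_OP % → -3 % -3 = 0. Stack: [9, 0]
BINARY_OP - → 9 - 0 = 9. Stack: [9]
STORE_FAST k → k=9. Stack: []
LOAD_FAST_LOAD_FAST k,a → push 9,-3. Stack: [9, -3]
COMPARE_OP bool(<=) → 9 vs -3 = False. Stack: [False]
POP_JUMP_IF_FALSE → pop False; jump. Stack: []
LOAD_CONST → push 16. Stack: [16]
LOAD_FAST a → push -3. Stack: [16, -3]
LOAD_CONST → push 4. Stack: [16, -3, 4]
BINARY_OP >> → -3 >> 4 = -1. Stack: [16, -1]
BINARY_OP - → 16 - -1 = 17. Stack: [17]
STORE_FAST z → z=17. Stack: []
LOAD_FAST_LOAD_FAST k,k → push 9,9. Stack: [9, 9]
BINARY_OP * → 9 * 9 = 81. Stack: [81]
LOAD_CONST → push 2. Stack: [81, 2]
BINARY_OP >> → 81 >> 2 = 20. Stack: [20]
STORE_FAST q → q=20. Stack: []
LOAD_FAST q → push 20. Stack: [20]
RETURN_VALUE → return 20.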